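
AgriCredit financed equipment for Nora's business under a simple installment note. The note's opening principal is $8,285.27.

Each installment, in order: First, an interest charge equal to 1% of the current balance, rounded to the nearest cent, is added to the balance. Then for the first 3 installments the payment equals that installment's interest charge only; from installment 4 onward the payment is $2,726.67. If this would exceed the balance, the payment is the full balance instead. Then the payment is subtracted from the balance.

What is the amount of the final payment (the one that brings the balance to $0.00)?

Installment 1: opening $8,285.27; interest $82.85 → $8,368.12; payment $82.85; balance $8,285.27
Installment 2: opening $8,285.27; interest $82.85 → $8,368.12; payment $82.85; balance $8,285.27
Installment 3: opening $8,285.27; interest $82.85 → $8,368.12; payment $82.85; balance $8,285.27
Installment 4: opening $8,285.27; interest $82.85 → $8,368.12; payment $2,726.67; balance $5,641.45
Installment 5: opening $5,641.45; interest $56.41 → $5,697.86; payment $2,726.67; balance $2,971.19
Installment 6: opening $2,971.19; interest $29.71 → $3,000.90; payment $2,726.67; balance $274.23
Installment 7: opening $274.23; interest $2.74 → $276.97; payment $276.97; balance $0.00

$276.97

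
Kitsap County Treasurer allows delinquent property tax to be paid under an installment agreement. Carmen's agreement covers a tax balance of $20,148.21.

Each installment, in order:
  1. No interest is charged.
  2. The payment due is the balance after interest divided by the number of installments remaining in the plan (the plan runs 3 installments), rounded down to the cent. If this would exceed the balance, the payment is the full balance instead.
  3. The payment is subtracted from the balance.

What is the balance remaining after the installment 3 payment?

$0.00

Installment 1: $20,148.21 − $6,716.07 → $13,432.14
Installment 2: $13,432.14 − $6,716.07 → $6,716.07
Installment 3: $6,716.07 − $6,716.07 → $0.00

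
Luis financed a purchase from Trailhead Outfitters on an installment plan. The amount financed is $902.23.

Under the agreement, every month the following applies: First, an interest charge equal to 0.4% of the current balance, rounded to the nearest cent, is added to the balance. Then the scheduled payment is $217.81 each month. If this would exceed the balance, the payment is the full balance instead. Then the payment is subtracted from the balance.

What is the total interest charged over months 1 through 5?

Month 1: opening $902.23; interest $3.61 → $905.84; payment $217.81; balance $688.03
Month 2: opening $688.03; interest $2.75 → $690.78; payment $217.81; balance $472.97
Month 3: opening $472.97; interest $1.89 → $474.86; payment $217.81; balance $257.05
Month 4: opening $257.05; interest $1.03 → $258.08; payment $217.81; balance $40.27
Month 5: opening $40.27; interest $0.16 → $40.43; payment $40.43; balance $0.00
Total interest: $3.61 + $2.75 + $1.89 + $1.03 + $0.16 = $9.44

$9.44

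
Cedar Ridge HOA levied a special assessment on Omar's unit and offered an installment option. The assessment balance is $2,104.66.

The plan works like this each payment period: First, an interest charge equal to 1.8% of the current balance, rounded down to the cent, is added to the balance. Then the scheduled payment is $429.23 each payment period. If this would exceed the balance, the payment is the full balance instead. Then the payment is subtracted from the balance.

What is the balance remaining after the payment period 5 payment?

$76.17

Payment period 1: opening $2,104.66; interest $37.88 → $2,142.54; payment $429.23; balance $1,713.31
Payment period 2: opening $1,713.31; interest $30.83 → $1,744.14; payment $429.23; balance $1,314.91
Payment period 3: opening $1,314.91; interest $23.66 → $1,338.57; payment $429.23; balance $909.34
Payment period 4: opening $909.34; interest $16.36 → $925.70; payment $429.23; balance $496.47
Payment period 5: opening $496.47; interest $8.93 → $505.40; payment $429.23; balance $76.17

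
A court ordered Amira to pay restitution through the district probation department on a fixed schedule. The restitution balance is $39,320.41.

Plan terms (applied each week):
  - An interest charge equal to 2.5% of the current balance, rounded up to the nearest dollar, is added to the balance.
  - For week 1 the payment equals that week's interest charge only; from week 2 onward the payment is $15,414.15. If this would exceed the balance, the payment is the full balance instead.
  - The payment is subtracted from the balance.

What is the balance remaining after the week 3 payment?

Week 1: opening $39,320.41; interest $984.00 → $40,304.41; payment $984.00; balance $39,320.41
Week 2: opening $39,320.41; interest $984.00 → $40,304.41; payment $15,414.15; balance $24,890.26
Week 3: opening $24,890.26; interest $623.00 → $25,513.26; payment $15,414.15; balance $10,099.11

$10,099.11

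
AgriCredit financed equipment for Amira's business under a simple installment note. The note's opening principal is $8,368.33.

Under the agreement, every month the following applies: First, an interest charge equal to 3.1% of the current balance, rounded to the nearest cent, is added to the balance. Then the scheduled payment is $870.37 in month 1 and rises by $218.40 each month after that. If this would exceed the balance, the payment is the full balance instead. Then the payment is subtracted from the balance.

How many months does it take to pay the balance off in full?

Month 1: opening $8,368.33; interest $259.42 → $8,627.75; payment $870.37; balance $7,757.38
Month 2: opening $7,757.38; interest $240.48 → $7,997.86; payment $1,088.77; balance $6,909.09
Month 3: opening $6,909.09; interest $214.18 → $7,123.27; payment $1,307.17; balance $5,816.10
Month 4: opening $5,816.10; interest $180.30 → $5,996.40; payment $1,525.57; balance $4,470.83
Month 5: opening $4,470.83; interest $138.60 → $4,609.43; payment $1,743.97; balance $2,865.46
Month 6: opening $2,865.46; interest $88.83 → $2,954.29; payment $1,962.37; balance $991.92
Month 7: opening $991.92; interest $30.75 → $1,022.67; payment $1,022.67; balance $0.00
Balance reaches $0.00 in month 7.

7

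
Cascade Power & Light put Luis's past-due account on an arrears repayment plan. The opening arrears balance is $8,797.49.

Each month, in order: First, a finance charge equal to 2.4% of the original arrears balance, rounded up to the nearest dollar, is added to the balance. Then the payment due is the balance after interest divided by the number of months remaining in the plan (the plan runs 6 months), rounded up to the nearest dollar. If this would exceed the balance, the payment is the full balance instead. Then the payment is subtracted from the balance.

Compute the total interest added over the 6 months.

# | Opening | Interest | Payment | End bal
1 | $8,797.49 | $212.00 | $1,502.00 | $7,507.49
2 | $7,507.49 | $212.00 | $1,544.00 | $6,175.49
3 | $6,175.49 | $212.00 | $1,597.00 | $4,790.49
4 | $4,790.49 | $212.00 | $1,668.00 | $3,334.49
5 | $3,334.49 | $212.00 | $1,774.00 | $1,772.49
6 | $1,772.49 | $212.00 | $1,984.49 | $0.00
Total interest: $212.00 + $212.00 + $212.00 + $212.00 + $212.00 + $212.00 = $1,272.00

$1,272.00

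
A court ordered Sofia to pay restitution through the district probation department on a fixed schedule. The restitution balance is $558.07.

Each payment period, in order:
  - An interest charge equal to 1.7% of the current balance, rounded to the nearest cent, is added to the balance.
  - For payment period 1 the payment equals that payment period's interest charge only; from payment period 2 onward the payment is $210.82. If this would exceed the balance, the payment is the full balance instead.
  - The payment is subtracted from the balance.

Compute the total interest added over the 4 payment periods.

Payment period 1: opening $558.07; interest $9.49 → $567.56; payment $9.49; balance $558.07
Payment period 2: opening $558.07; interest $9.49 → $567.56; payment $210.82; balance $356.74
Payment period 3: opening $356.74; interest $6.06 → $362.80; payment $210.82; balance $151.98
Payment period 4: opening $151.98; interest $2.58 → $154.56; payment $154.56; balance $0.00
Total interest: $9.49 + $9.49 + $6.06 + $2.58 = $27.62

$27.62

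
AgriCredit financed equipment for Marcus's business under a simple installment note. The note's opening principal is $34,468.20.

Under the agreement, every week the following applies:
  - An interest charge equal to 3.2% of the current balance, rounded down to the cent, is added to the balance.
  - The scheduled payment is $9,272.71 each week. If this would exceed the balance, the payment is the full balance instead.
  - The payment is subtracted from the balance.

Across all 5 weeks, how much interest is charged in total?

Week 1: $34,468.20 +$1,102.98 interest = $35,571.18; pay $9,272.71 → $26,298.47
Week 2: $26,298.47 +$841.55 interest = $27,140.02; pay $9,272.71 → $17,867.31
Week 3: $17,867.31 +$571.75 interest = $18,439.06; pay $9,272.71 → $9,166.35
Week 4: $9,166.35 +$293.32 interest = $9,459.67; pay $9,272.71 → $186.96
Week 5: $186.96 +$5.98 interest = $192.94; pay $192.94 → $0.00
Total interest: $1,102.98 + $841.55 + $571.75 + $293.32 + $5.98 = $2,815.58

$2,815.58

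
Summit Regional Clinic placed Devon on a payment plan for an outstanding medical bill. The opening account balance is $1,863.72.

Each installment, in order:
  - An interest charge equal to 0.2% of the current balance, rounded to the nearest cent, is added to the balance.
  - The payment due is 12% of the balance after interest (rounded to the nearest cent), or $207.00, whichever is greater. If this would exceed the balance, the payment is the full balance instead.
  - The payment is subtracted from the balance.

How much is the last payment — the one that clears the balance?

$2.20

Installment 1: opening $1,863.72; interest $3.73 → $1,867.45; payment $224.09; balance $1,643.36
Installment 2: opening $1,643.36; interest $3.29 → $1,646.65; payment $207.00; balance $1,439.65
Installment 3: opening $1,439.65; interest $2.88 → $1,442.53; payment $207.00; balance $1,235.53
Installment 4: opening $1,235.53; interest $2.47 → $1,238.00; payment $207.00; balance $1,031.00
Installment 5: opening $1,031.00; interest $2.06 → $1,033.06; payment $207.00; balance $826.06
Installment 6: opening $826.06; interest $1.65 → $827.71; payment $207.00; balance $620.71
Installment 7: opening $620.71; interest $1.24 → $621.95; payment $207.00; balance $414.95
Installment 8: opening $414.95; interest $0.83 → $415.78; payment $207.00; balance $208.78
Installment 9: opening $208.78; interest $0.42 → $209.20; payment $207.00; balance $2.20
Installment 10: opening $2.20; interest $0.00 → $2.20; payment $2.20; balance $0.00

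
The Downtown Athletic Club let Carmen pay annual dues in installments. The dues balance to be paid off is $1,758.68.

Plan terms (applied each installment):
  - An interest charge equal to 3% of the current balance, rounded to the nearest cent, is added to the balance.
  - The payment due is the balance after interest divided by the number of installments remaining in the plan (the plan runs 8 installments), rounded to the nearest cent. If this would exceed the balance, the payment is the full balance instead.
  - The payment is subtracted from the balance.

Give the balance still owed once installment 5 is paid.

$764.54

# | Opening | Interest | Payment | End bal
1 | $1,758.68 | $52.76 | $226.43 | $1,585.01
2 | $1,585.01 | $47.55 | $233.22 | $1,399.34
3 | $1,399.34 | $41.98 | $240.22 | $1,201.10
4 | $1,201.10 | $36.03 | $247.43 | $989.70
5 | $989.70 | $29.69 | $254.85 | $764.54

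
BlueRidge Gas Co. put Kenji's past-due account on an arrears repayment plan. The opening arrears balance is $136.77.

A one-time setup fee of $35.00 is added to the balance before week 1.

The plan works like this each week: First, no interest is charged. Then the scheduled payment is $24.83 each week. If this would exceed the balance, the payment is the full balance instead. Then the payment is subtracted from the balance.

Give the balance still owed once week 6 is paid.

Week 1: $171.77 − $24.83 → $146.94
Week 2: $146.94 − $24.83 → $122.11
Week 3: $122.11 − $24.83 → $97.28
Week 4: $97.28 − $24.83 → $72.45
Week 5: $72.45 − $24.83 → $47.62
Week 6: $47.62 − $24.83 → $22.79

$22.79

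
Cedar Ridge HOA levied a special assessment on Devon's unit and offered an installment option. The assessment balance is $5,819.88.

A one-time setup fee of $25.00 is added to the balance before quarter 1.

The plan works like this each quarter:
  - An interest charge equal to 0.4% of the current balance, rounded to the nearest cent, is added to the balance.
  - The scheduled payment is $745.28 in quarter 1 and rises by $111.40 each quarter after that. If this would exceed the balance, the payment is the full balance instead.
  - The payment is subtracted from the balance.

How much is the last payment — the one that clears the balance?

$1,092.27

Quarter 1: opening $5,844.88; interest $23.38 → $5,868.26; payment $745.28; balance $5,122.98
Quarter 2: opening $5,122.98; interest $20.49 → $5,143.47; payment $856.68; balance $4,286.79
Quarter 3: opening $4,286.79; interest $17.15 → $4,303.94; payment $968.08; balance $3,335.86
Quarter 4: opening $3,335.86; interest $13.34 → $3,349.20; payment $1,079.48; balance $2,269.72
Quarter 5: opening $2,269.72; interest $9.08 → $2,278.80; payment $1,190.88; balance $1,087.92
Quarter 6: opening $1,087.92; interest $4.35 → $1,092.27; payment $1,092.27; balance $0.00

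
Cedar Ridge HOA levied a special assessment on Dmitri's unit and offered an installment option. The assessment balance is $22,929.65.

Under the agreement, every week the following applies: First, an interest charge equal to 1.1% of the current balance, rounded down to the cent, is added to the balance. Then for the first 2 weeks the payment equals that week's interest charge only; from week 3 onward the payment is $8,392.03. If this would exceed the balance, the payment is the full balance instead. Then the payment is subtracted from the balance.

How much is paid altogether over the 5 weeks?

Week 1: $22,929.65 +$252.22 interest = $23,181.87; pay $252.22 → $22,929.65
Week 2: $22,929.65 +$252.22 interest = $23,181.87; pay $252.22 → $22,929.65
Week 3: $22,929.65 +$252.22 interest = $23,181.87; pay $8,392.03 → $14,789.84
Week 4: $14,789.84 +$162.68 interest = $14,952.52; pay $8,392.03 → $6,560.49
Week 5: $6,560.49 +$72.16 interest = $6,632.65; pay $6,632.65 → $0.00
Total paid: $23,921.15

$23,921.15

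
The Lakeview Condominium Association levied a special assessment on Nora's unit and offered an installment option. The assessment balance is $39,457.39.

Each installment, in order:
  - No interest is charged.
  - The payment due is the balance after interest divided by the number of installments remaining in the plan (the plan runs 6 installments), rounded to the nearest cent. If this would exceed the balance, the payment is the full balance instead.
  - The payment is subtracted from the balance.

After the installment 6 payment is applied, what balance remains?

$0.00

Installment 1: $39,457.39 − $6,576.23 → $32,881.16
Installment 2: $32,881.16 − $6,576.23 → $26,304.93
Installment 3: $26,304.93 − $6,576.23 → $19,728.70
Installment 4: $19,728.70 − $6,576.23 → $13,152.47
Installment 5: $13,152.47 − $6,576.24 → $6,576.23
Installment 6: $6,576.23 − $6,576.23 → $0.00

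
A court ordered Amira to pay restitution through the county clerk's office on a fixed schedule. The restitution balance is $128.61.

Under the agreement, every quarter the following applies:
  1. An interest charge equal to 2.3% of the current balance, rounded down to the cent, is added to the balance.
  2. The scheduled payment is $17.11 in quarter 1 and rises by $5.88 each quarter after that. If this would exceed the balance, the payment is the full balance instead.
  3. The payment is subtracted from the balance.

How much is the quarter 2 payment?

$22.99

# | Opening | Interest | Payment | End bal
1 | $128.61 | $2.95 | $17.11 | $114.45
2 | $114.45 | $2.63 | $22.99 | $94.09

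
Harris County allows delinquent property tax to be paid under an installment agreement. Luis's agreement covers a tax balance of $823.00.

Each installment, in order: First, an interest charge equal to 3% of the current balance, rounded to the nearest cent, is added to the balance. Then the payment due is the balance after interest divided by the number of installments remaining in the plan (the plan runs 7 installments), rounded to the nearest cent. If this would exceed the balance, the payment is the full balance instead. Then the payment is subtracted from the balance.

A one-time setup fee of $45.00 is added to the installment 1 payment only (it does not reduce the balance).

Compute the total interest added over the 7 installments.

Installment 1: $823.00 +$24.69 interest = $847.69; pay $121.10 (+ $45.00 fee) → $726.59
Installment 2: $726.59 +$21.80 interest = $748.39; pay $124.73 → $623.66
Installment 3: $623.66 +$18.71 interest = $642.37; pay $128.47 → $513.90
Installment 4: $513.90 +$15.42 interest = $529.32; pay $132.33 → $396.99
Installment 5: $396.99 +$11.91 interest = $408.90; pay $136.30 → $272.60
Installment 6: $272.60 +$8.18 interest = $280.78; pay $140.39 → $140.39
Installment 7: $140.39 +$4.21 interest = $144.60; pay $144.60 → $0.00
Total interest: $24.69 + $21.80 + $18.71 + $15.42 + $11.91 + $8.18 + $4.21 = $104.92

$104.92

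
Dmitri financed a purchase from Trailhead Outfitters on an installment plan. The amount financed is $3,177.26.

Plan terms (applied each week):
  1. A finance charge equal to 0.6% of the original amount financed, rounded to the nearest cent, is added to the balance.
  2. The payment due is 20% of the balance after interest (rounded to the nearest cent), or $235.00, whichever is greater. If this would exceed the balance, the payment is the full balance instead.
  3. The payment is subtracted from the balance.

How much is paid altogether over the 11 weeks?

Week 1: $3,177.26 +$19.06 interest = $3,196.32; pay $639.26 → $2,557.06
Week 2: $2,557.06 +$19.06 interest = $2,576.12; pay $515.22 → $2,060.90
Week 3: $2,060.90 +$19.06 interest = $2,079.96; pay $415.99 → $1,663.97
Week 4: $1,663.97 +$19.06 interest = $1,683.03; pay $336.61 → $1,346.42
Week 5: $1,346.42 +$19.06 interest = $1,365.48; pay $273.10 → $1,092.38
Week 6: $1,092.38 +$19.06 interest = $1,111.44; pay $235.00 → $876.44
Week 7: $876.44 +$19.06 interest = $895.50; pay $235.00 → $660.50
Week 8: $660.50 +$19.06 interest = $679.56; pay $235.00 → $444.56
Week 9: $444.56 +$19.06 interest = $463.62; pay $235.00 → $228.62
Week 10: $228.62 +$19.06 interest = $247.68; pay $235.00 → $12.68
Week 11: $12.68 +$19.06 interest = $31.74; pay $31.74 → $0.00
Total paid: $3,386.92

$3,386.92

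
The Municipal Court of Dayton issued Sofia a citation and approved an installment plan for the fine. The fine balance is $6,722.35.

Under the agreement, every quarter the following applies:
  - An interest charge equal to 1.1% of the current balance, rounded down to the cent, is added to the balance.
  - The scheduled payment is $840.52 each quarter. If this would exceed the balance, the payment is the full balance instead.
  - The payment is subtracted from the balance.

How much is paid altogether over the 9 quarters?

Quarter 1: opening $6,722.35; interest $73.94 → $6,796.29; payment $840.52; balance $5,955.77
Quarter 2: opening $5,955.77; interest $65.51 → $6,021.28; payment $840.52; balance $5,180.76
Quarter 3: opening $5,180.76; interest $56.98 → $5,237.74; payment $840.52; balance $4,397.22
Quarter 4: opening $4,397.22; interest $48.36 → $4,445.58; payment $840.52; balance $3,605.06
Quarter 5: opening $3,605.06; interest $39.65 → $3,644.71; payment $840.52; balance $2,804.19
Quarter 6: opening $2,804.19; interest $30.84 → $2,835.03; payment $840.52; balance $1,994.51
Quarter 7: opening $1,994.51; interest $21.93 → $2,016.44; payment $840.52; balance $1,175.92
Quarter 8: opening $1,175.92; interest $12.93 → $1,188.85; payment $840.52; balance $348.33
Quarter 9: opening $348.33; interest $3.83 → $352.16; payment $352.16; balance $0.00
Total paid: $7,076.32

$7,076.32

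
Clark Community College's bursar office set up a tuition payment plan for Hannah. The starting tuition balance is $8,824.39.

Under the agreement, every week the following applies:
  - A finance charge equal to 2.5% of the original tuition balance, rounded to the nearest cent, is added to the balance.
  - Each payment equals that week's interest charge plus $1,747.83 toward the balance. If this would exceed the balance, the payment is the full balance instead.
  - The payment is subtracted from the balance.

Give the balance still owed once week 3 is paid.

$3,580.90

Week 1: opening $8,824.39; interest $220.61 → $9,045.00; payment $1,968.44; balance $7,076.56
Week 2: opening $7,076.56; interest $220.61 → $7,297.17; payment $1,968.44; balance $5,328.73
Week 3: opening $5,328.73; interest $220.61 → $5,549.34; payment $1,968.44; balance $3,580.90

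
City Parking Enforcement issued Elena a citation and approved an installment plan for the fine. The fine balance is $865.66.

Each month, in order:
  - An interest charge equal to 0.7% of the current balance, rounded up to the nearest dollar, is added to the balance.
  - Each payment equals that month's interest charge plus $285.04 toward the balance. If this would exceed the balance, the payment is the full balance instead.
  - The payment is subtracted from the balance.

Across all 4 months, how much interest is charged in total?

Month 1: $865.66 +$7.00 interest = $872.66; pay $292.04 → $580.62
Month 2: $580.62 +$5.00 interest = $585.62; pay $290.04 → $295.58
Month 3: $295.58 +$3.00 interest = $298.58; pay $288.04 → $10.54
Month 4: $10.54 +$1.00 interest = $11.54; pay $11.54 → $0.00
Total interest: $7.00 + $5.00 + $3.00 + $1.00 = $16.00

$16.00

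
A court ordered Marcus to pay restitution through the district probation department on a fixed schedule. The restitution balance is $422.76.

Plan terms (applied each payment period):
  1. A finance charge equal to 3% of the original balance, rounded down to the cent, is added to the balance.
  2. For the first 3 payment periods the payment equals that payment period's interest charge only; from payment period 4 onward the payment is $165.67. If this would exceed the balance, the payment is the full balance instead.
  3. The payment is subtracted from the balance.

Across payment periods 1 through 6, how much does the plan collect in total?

$498.84

Payment period 1: $422.76 +$12.68 interest = $435.44; pay $12.68 → $422.76
Payment period 2: $422.76 +$12.68 interest = $435.44; pay $12.68 → $422.76
Payment period 3: $422.76 +$12.68 interest = $435.44; pay $12.68 → $422.76
Payment period 4: $422.76 +$12.68 interest = $435.44; pay $165.67 → $269.77
Payment period 5: $269.77 +$12.68 interest = $282.45; pay $165.67 → $116.78
Payment period 6: $116.78 +$12.68 interest = $129.46; pay $129.46 → $0.00
Total paid: $498.84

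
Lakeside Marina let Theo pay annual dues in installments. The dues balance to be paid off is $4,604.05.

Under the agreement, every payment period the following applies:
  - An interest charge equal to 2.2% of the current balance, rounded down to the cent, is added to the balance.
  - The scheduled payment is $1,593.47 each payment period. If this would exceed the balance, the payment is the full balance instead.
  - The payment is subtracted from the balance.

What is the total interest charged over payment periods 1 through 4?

$205.27

Payment period 1: opening $4,604.05; interest $101.28 → $4,705.33; payment $1,593.47; balance $3,111.86
Payment period 2: opening $3,111.86; interest $68.46 → $3,180.32; payment $1,593.47; balance $1,586.85
Payment period 3: opening $1,586.85; interest $34.91 → $1,621.76; payment $1,593.47; balance $28.29
Payment period 4: opening $28.29; interest $0.62 → $28.91; payment $28.91; balance $0.00
Total interest: $101.28 + $68.46 + $34.91 + $0.62 = $205.27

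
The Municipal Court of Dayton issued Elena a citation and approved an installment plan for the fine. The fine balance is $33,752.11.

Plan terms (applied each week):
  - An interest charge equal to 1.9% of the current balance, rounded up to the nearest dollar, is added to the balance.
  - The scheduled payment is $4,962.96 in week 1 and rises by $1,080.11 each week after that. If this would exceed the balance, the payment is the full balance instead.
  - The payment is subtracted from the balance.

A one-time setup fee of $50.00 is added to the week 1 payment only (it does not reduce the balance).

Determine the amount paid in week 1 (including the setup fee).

$5,012.96

# | Opening | Interest | Payment | Fee | End bal
1 | $33,752.11 | $642.00 | $4,962.96 | $50.00 | $29,431.15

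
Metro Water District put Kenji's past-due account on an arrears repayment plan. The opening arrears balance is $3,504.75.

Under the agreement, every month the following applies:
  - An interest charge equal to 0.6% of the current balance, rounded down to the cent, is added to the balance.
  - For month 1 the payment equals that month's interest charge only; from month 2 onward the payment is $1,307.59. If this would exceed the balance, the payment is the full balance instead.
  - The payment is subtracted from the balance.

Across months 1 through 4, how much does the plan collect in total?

Month 1: opening $3,504.75; interest $21.02 → $3,525.77; payment $21.02; balance $3,504.75
Month 2: opening $3,504.75; interest $21.02 → $3,525.77; payment $1,307.59; balance $2,218.18
Month 3: opening $2,218.18; interest $13.30 → $2,231.48; payment $1,307.59; balance $923.89
Month 4: opening $923.89; interest $5.54 → $929.43; payment $929.43; balance $0.00
Total paid: $3,565.63

$3,565.63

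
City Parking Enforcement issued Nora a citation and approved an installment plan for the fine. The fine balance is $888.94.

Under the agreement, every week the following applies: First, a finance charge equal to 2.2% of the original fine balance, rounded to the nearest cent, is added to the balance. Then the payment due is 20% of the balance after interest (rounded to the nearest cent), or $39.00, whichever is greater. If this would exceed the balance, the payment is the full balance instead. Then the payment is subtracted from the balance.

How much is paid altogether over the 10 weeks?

$919.24

Week 1: opening $888.94; interest $19.56 → $908.50; payment $181.70; balance $726.80
Week 2: opening $726.80; interest $19.56 → $746.36; payment $149.27; balance $597.09
Week 3: opening $597.09; interest $19.56 → $616.65; payment $123.33; balance $493.32
Week 4: opening $493.32; interest $19.56 → $512.88; payment $102.58; balance $410.30
Week 5: opening $410.30; interest $19.56 → $429.86; payment $85.97; balance $343.89
Week 6: opening $343.89; interest $19.56 → $363.45; payment $72.69; balance $290.76
Week 7: opening $290.76; interest $19.56 → $310.32; payment $62.06; balance $248.26
Week 8: opening $248.26; interest $19.56 → $267.82; payment $53.56; balance $214.26
Week 9: opening $214.26; interest $19.56 → $233.82; payment $46.76; balance $187.06
Week 10: opening $187.06; interest $19.56 → $206.62; payment $41.32; balance $165.30
Total paid: $919.24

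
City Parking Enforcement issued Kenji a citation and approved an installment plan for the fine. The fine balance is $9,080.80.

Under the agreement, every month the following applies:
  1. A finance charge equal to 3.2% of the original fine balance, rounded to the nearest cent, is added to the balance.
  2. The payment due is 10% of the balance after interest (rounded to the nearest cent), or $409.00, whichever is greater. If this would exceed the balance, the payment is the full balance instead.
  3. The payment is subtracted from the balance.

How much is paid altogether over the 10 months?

Month 1: $9,080.80 +$290.59 interest = $9,371.39; pay $937.14 → $8,434.25
Month 2: $8,434.25 +$290.59 interest = $8,724.84; pay $872.48 → $7,852.36
Month 3: $7,852.36 +$290.59 interest = $8,142.95; pay $814.30 → $7,328.65
Month 4: $7,328.65 +$290.59 interest = $7,619.24; pay $761.92 → $6,857.32
Month 5: $6,857.32 +$290.59 interest = $7,147.91; pay $714.79 → $6,433.12
Month 6: $6,433.12 +$290.59 interest = $6,723.71; pay $672.37 → $6,051.34
Month 7: $6,051.34 +$290.59 interest = $6,341.93; pay $634.19 → $5,707.74
Month 8: $5,707.74 +$290.59 interest = $5,998.33; pay $599.83 → $5,398.50
Month 9: $5,398.50 +$290.59 interest = $5,689.09; pay $568.91 → $5,120.18
Month 10: $5,120.18 +$290.59 interest = $5,410.77; pay $541.08 → $4,869.69
Total paid: $7,117.01

$7,117.01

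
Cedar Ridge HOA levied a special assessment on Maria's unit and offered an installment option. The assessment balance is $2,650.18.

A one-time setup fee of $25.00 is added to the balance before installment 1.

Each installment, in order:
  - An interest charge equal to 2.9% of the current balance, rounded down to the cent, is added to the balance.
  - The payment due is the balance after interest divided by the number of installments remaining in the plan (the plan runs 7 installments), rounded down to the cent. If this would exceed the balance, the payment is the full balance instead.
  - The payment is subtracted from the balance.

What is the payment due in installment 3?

$416.39

Installment 1: $2,675.18 +$77.58 interest = $2,752.76; pay $393.25 → $2,359.51
Installment 2: $2,359.51 +$68.42 interest = $2,427.93; pay $404.65 → $2,023.28
Installment 3: $2,023.28 +$58.67 interest = $2,081.95; pay $416.39 → $1,665.56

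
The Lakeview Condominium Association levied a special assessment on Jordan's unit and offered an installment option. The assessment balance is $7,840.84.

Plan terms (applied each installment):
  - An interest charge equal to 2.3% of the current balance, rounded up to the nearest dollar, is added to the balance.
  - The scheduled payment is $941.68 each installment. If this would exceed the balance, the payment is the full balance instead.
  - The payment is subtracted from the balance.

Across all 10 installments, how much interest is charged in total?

$970.00

Installment 1: $7,840.84 +$181.00 interest = $8,021.84; pay $941.68 → $7,080.16
Installment 2: $7,080.16 +$163.00 interest = $7,243.16; pay $941.68 → $6,301.48
Installment 3: $6,301.48 +$145.00 interest = $6,446.48; pay $941.68 → $5,504.80
Installment 4: $5,504.80 +$127.00 interest = $5,631.80; pay $941.68 → $4,690.12
Installment 5: $4,690.12 +$108.00 interest = $4,798.12; pay $941.68 → $3,856.44
Installment 6: $3,856.44 +$89.00 interest = $3,945.44; pay $941.68 → $3,003.76
Installment 7: $3,003.76 +$70.00 interest = $3,073.76; pay $941.68 → $2,132.08
Installment 8: $2,132.08 +$50.00 interest = $2,182.08; pay $941.68 → $1,240.40
Installment 9: $1,240.40 +$29.00 interest = $1,269.40; pay $941.68 → $327.72
Installment 10: $327.72 +$8.00 interest = $335.72; pay $335.72 → $0.00
Total interest: $181.00 + $163.00 + $145.00 + $127.00 + $108.00 + $89.00 + $70.00 + $50.00 + $29.00 + $8.00 = $970.00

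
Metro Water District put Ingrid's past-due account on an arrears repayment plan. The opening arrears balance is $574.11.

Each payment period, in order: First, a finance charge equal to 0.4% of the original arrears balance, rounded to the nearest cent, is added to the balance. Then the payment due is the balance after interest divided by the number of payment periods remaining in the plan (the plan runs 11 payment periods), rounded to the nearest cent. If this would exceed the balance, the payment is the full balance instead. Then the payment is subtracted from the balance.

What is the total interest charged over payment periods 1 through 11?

$25.30

# | Opening | Interest | Payment | End bal
1 | $574.11 | $2.30 | $52.40 | $524.01
2 | $524.01 | $2.30 | $52.63 | $473.68
3 | $473.68 | $2.30 | $52.89 | $423.09
4 | $423.09 | $2.30 | $53.17 | $372.22
5 | $372.22 | $2.30 | $53.50 | $321.02
6 | $321.02 | $2.30 | $53.89 | $269.43
7 | $269.43 | $2.30 | $54.35 | $217.38
8 | $217.38 | $2.30 | $54.92 | $164.76
9 | $164.76 | $2.30 | $55.69 | $111.37
10 | $111.37 | $2.30 | $56.84 | $56.83
11 | $56.83 | $2.30 | $59.13 | $0.00
Total interest: $2.30 + $2.30 + $2.30 + $2.30 + $2.30 + $2.30 + $2.30 + $2.30 + $2.30 + $2.30 + $2.30 = $25.30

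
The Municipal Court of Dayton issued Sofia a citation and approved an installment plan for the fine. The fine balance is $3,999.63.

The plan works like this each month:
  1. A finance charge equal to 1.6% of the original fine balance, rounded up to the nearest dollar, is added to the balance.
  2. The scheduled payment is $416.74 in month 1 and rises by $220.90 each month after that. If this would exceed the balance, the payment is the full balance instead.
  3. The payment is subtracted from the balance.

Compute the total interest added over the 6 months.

# | Opening | Interest | Payment | End bal
1 | $3,999.63 | $64.00 | $416.74 | $3,646.89
2 | $3,646.89 | $64.00 | $637.64 | $3,073.25
3 | $3,073.25 | $64.00 | $858.54 | $2,278.71
4 | $2,278.71 | $64.00 | $1,079.44 | $1,263.27
5 | $1,263.27 | $64.00 | $1,300.34 | $26.93
6 | $26.93 | $64.00 | $90.93 | $0.00
Total interest: $64.00 + $64.00 + $64.00 + $64.00 + $64.00 + $64.00 = $384.00

$384.00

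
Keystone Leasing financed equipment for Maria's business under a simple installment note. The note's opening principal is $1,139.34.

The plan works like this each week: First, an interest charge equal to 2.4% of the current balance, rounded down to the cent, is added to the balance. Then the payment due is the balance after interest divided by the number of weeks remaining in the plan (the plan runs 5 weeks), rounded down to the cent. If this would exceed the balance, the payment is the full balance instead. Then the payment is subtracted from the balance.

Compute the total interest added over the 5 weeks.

Week 1: $1,139.34 +$27.34 interest = $1,166.68; pay $233.33 → $933.35
Week 2: $933.35 +$22.40 interest = $955.75; pay $238.93 → $716.82
Week 3: $716.82 +$17.20 interest = $734.02; pay $244.67 → $489.35
Week 4: $489.35 +$11.74 interest = $501.09; pay $250.54 → $250.55
Week 5: $250.55 +$6.01 interest = $256.56; pay $256.56 → $0.00
Total interest: $27.34 + $22.40 + $17.20 + $11.74 + $6.01 = $84.69

$84.69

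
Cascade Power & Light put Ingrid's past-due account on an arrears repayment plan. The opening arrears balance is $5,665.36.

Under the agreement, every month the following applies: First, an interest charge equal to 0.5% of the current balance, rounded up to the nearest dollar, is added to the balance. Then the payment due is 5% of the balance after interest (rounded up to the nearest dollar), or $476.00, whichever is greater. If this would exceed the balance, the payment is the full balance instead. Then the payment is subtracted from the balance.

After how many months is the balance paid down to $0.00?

Month 1: opening $5,665.36; interest $29.00 → $5,694.36; payment $476.00; balance $5,218.36
Month 2: opening $5,218.36; interest $27.00 → $5,245.36; payment $476.00; balance $4,769.36
Month 3: opening $4,769.36; interest $24.00 → $4,793.36; payment $476.00; balance $4,317.36
Month 4: opening $4,317.36; interest $22.00 → $4,339.36; payment $476.00; balance $3,863.36
Month 5: opening $3,863.36; interest $20.00 → $3,883.36; payment $476.00; balance $3,407.36
Month 6: opening $3,407.36; interest $18.00 → $3,425.36; payment $476.00; balance $2,949.36
Month 7: opening $2,949.36; interest $15.00 → $2,964.36; payment $476.00; balance $2,488.36
Month 8: opening $2,488.36; interest $13.00 → $2,501.36; payment $476.00; balance $2,025.36
Month 9: opening $2,025.36; interest $11.00 → $2,036.36; payment $476.00; balance $1,560.36
Month 10: opening $1,560.36; interest $8.00 → $1,568.36; payment $476.00; balance $1,092.36
Month 11: opening $1,092.36; interest $6.00 → $1,098.36; payment $476.00; balance $622.36
Month 12: opening $622.36; interest $4.00 → $626.36; payment $476.00; balance $150.36
Month 13: opening $150.36; interest $1.00 → $151.36; payment $151.36; balance $0.00
Balance reaches $0.00 in month 13.

13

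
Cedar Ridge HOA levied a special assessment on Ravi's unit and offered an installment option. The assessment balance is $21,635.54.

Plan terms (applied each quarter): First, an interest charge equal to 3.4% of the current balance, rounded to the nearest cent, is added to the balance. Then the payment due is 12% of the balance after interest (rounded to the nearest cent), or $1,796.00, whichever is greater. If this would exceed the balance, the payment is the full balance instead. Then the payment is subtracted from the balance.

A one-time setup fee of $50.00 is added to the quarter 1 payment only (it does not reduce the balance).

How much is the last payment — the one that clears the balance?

$1,483.54

Quarter 1: opening $21,635.54; interest $735.61 → $22,371.15; payment $2,684.54 (+ $50.00 fee); balance $19,686.61
Quarter 2: opening $19,686.61; interest $669.34 → $20,355.95; payment $2,442.71; balance $17,913.24
Quarter 3: opening $17,913.24; interest $609.05 → $18,522.29; payment $2,222.67; balance $16,299.62
Quarter 4: opening $16,299.62; interest $554.19 → $16,853.81; payment $2,022.46; balance $14,831.35
Quarter 5: opening $14,831.35; interest $504.27 → $15,335.62; payment $1,840.27; balance $13,495.35
Quarter 6: opening $13,495.35; interest $458.84 → $13,954.19; payment $1,796.00; balance $12,158.19
Quarter 7: opening $12,158.19; interest $413.38 → $12,571.57; payment $1,796.00; balance $10,775.57
Quarter 8: opening $10,775.57; interest $366.37 → $11,141.94; payment $1,796.00; balance $9,345.94
Quarter 9: opening $9,345.94; interest $317.76 → $9,663.70; payment $1,796.00; balance $7,867.70
Quarter 10: opening $7,867.70; interest $267.50 → $8,135.20; payment $1,796.00; balance $6,339.20
Quarter 11: opening $6,339.20; interest $215.53 → $6,554.73; payment $1,796.00; balance $4,758.73
Quarter 12: opening $4,758.73; interest $161.80 → $4,920.53; payment $1,796.00; balance $3,124.53
Quarter 13: opening $3,124.53; interest $106.23 → $3,230.76; payment $1,796.00; balance $1,434.76
Quarter 14: opening $1,434.76; interest $48.78 → $1,483.54; payment $1,483.54; balance $0.00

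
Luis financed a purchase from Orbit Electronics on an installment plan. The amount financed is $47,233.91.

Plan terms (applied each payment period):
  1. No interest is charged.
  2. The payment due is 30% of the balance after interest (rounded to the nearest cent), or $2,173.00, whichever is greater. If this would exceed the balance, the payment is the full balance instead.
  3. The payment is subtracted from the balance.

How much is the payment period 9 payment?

Payment period 1: opening $47,233.91; payment $14,170.17; balance $33,063.74
Payment period 2: opening $33,063.74; payment $9,919.12; balance $23,144.62
Payment period 3: opening $23,144.62; payment $6,943.39; balance $16,201.23
Payment period 4: opening $16,201.23; payment $4,860.37; balance $11,340.86
Payment period 5: opening $11,340.86; payment $3,402.26; balance $7,938.60
Payment period 6: opening $7,938.60; payment $2,381.58; balance $5,557.02
Payment period 7: opening $5,557.02; payment $2,173.00; balance $3,384.02
Payment period 8: opening $3,384.02; payment $2,173.00; balance $1,211.02
Payment period 9: opening $1,211.02; payment $1,211.02; balance $0.00

$1,211.02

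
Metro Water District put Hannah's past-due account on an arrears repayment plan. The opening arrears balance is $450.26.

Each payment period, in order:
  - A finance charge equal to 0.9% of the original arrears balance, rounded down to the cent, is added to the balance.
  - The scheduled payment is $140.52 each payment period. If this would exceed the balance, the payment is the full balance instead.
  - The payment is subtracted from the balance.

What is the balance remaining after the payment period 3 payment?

$40.85

Payment period 1: $450.26 +$4.05 interest = $454.31; pay $140.52 → $313.79
Payment period 2: $313.79 +$4.05 interest = $317.84; pay $140.52 → $177.32
Payment period 3: $177.32 +$4.05 interest = $181.37; pay $140.52 → $40.85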